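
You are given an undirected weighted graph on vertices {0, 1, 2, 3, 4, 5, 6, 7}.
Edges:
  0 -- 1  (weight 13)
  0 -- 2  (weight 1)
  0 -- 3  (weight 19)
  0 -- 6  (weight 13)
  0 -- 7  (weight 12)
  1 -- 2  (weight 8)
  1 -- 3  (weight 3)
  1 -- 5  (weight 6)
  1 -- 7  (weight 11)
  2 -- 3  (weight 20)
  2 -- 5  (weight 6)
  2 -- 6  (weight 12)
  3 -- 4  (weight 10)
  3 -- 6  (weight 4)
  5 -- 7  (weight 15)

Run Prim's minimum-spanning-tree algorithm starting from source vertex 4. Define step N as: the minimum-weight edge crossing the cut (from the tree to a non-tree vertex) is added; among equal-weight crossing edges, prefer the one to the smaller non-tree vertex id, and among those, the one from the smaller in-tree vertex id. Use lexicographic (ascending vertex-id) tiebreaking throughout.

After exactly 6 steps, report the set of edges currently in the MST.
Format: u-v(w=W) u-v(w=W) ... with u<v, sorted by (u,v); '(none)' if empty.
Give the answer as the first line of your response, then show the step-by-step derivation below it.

0-2(w=1) 1-3(w=3) 1-5(w=6) 2-5(w=6) 3-4(w=10) 3-6(w=4)

step 1: add edge 3-4 (w=10); MST = {3-4(w=10)}
step 2: add edge 1-3 (w=3); MST = {1-3(w=3) 3-4(w=10)}
step 3: add edge 3-6 (w=4); MST = {1-3(w=3) 3-4(w=10) 3-6(w=4)}
step 4: add edge 1-5 (w=6); MST = {1-3(w=3) 1-5(w=6) 3-4(w=10) 3-6(w=4)}
step 5: add edge 2-5 (w=6); MST = {1-3(w=3) 1-5(w=6) 2-5(w=6) 3-4(w=10) 3-6(w=4)}
step 6: add edge 0-2 (w=1); MST = {0-2(w=1) 1-3(w=3) 1-5(w=6) 2-5(w=6) 3-4(w=10) 3-6(w=4)}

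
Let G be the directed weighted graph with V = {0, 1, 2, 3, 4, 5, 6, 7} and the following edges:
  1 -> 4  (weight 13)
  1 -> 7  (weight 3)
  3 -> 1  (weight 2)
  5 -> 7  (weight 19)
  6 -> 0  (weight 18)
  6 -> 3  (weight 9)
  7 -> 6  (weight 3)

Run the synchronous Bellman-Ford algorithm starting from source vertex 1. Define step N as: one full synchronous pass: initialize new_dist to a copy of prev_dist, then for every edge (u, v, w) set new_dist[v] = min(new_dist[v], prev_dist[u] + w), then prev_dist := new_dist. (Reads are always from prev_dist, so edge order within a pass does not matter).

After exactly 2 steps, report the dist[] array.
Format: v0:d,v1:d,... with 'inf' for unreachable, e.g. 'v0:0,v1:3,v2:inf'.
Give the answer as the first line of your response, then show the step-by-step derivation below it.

v0:inf,v1:0,v2:inf,v3:inf,v4:13,v5:inf,v6:6,v7:3

step 1: dist = v0:inf,v1:0,v2:inf,v3:inf,v4:13,v5:inf,v6:inf,v7:3
step 2: dist = v0:inf,v1:0,v2:inf,v3:inf,v4:13,v5:inf,v6:6,v7:3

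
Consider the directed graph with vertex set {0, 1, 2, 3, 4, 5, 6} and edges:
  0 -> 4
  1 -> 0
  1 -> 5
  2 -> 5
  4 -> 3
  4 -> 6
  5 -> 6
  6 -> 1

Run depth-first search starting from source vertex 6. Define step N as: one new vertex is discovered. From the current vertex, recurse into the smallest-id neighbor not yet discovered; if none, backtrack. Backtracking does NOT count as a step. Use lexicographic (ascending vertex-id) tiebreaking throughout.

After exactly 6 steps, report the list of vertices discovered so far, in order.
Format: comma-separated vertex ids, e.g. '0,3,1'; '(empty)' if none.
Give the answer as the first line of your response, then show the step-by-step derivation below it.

6,1,0,4,3,5

step 1: discover 6; path=6; order=6
step 2: discover 1; path=6>1; order=6,1
step 3: discover 0; path=6>1>0; order=6,1,0
step 4: discover 4; path=6>1>0>4; order=6,1,0,4
step 5: discover 3; path=6>1>0>4>3; order=6,1,0,4,3
step 6: discover 5; path=6>1>5; order=6,1,0,4,3,5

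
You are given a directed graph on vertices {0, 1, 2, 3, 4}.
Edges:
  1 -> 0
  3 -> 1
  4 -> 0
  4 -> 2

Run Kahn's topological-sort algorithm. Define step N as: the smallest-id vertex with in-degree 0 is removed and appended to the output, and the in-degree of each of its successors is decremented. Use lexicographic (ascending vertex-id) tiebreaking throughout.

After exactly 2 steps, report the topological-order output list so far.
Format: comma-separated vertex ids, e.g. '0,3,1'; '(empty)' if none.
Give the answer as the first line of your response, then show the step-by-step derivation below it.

3,1

step 1: output 3; order=[3]; indeg=(2,0,1,0,0)
step 2: output 1; order=[3,1]; indeg=(1,0,1,0,0)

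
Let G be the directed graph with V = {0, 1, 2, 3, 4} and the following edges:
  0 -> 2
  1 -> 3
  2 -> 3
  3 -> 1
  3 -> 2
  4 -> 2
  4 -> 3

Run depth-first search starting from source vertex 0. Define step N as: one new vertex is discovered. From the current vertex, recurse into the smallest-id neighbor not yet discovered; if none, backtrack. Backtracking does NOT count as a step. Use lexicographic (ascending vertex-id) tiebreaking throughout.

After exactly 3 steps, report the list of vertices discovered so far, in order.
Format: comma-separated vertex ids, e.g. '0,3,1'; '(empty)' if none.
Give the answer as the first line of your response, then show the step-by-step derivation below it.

0,2,3

step 1: discover 0; path=0; order=0
step 2: discover 2; path=0>2; order=0,2
step 3: discover 3; path=0>2>3; order=0,2,3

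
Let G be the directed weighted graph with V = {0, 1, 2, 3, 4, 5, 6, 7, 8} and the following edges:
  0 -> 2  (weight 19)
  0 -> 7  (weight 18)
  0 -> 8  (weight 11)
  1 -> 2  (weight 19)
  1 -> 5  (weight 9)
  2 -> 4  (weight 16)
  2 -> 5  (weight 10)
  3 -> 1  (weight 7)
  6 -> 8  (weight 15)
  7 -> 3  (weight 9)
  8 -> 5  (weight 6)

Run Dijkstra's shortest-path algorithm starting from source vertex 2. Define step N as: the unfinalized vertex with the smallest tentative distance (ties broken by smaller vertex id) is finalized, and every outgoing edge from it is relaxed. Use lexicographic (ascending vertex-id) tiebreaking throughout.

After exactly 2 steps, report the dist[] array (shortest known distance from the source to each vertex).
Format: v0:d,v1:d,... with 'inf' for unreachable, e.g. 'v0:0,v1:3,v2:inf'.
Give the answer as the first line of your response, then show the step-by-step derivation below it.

v0:inf,v1:inf,v2:0,v3:inf,v4:16,v5:10,v6:inf,v7:inf,v8:inf

step 1: dist = v0:inf,v1:inf,v2:0,v3:inf,v4:16,v5:10,v6:inf,v7:inf,v8:inf
step 2: dist = v0:inf,v1:inf,v2:0,v3:inf,v4:16,v5:10,v6:inf,v7:inf,v8:inf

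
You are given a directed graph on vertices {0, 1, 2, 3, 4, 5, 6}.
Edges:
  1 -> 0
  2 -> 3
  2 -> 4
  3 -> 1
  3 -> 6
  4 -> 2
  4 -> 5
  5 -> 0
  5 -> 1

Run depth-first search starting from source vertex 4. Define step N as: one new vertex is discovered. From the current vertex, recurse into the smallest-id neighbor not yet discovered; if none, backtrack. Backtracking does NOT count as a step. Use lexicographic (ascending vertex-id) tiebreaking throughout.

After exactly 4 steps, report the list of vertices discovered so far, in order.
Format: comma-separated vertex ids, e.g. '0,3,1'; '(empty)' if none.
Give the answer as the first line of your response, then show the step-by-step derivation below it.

4,2,3,1

step 1: discover 4; path=4; order=4
step 2: discover 2; path=4>2; order=4,2
step 3: discover 3; path=4>2>3; order=4,2,3
step 4: discover 1; path=4>2>3>1; order=4,2,3,1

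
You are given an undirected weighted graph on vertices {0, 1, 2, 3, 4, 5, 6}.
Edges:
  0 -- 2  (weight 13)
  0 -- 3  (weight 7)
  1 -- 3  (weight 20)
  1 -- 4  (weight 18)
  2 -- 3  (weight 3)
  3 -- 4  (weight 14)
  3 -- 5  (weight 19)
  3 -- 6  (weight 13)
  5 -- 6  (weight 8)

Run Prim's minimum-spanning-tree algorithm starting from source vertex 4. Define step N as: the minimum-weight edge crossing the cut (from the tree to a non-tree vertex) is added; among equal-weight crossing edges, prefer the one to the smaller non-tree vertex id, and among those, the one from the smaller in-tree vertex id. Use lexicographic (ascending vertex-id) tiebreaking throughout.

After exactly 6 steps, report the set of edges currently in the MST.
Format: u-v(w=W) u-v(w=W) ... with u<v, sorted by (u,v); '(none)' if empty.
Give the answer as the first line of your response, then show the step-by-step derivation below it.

0-3(w=7) 1-4(w=18) 2-3(w=3) 3-4(w=14) 3-6(w=13) 5-6(w=8)

step 1: add edge 3-4 (w=14); MST = {3-4(w=14)}
step 2: add edge 2-3 (w=3); MST = {2-3(w=3) 3-4(w=14)}
step 3: add edge 0-3 (w=7); MST = {0-3(w=7) 2-3(w=3) 3-4(w=14)}
step 4: add edge 3-6 (w=13); MST = {0-3(w=7) 2-3(w=3) 3-4(w=14) 3-6(w=13)}
step 5: add edge 5-6 (w=8); MST = {0-3(w=7) 2-3(w=3) 3-4(w=14) 3-6(w=13) 5-6(w=8)}
step 6: add edge 1-4 (w=18); MST = {0-3(w=7) 1-4(w=18) 2-3(w=3) 3-4(w=14) 3-6(w=13) 5-6(w=8)}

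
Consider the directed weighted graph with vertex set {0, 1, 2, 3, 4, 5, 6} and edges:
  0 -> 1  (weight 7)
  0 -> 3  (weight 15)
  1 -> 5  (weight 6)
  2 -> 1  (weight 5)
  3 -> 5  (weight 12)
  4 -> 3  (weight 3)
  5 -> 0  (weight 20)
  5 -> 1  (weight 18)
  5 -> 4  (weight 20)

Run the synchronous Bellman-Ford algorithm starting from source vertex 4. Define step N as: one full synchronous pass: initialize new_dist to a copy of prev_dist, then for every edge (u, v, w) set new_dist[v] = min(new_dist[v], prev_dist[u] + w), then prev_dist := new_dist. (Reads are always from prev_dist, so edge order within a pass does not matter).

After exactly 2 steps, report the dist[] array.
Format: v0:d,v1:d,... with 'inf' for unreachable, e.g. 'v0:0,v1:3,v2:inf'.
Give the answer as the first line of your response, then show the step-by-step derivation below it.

v0:inf,v1:inf,v2:inf,v3:3,v4:0,v5:15,v6:inf

step 1: dist = v0:inf,v1:inf,v2:inf,v3:3,v4:0,v5:inf,v6:inf
step 2: dist = v0:inf,v1:inf,v2:inf,v3:3,v4:0,v5:15,v6:inf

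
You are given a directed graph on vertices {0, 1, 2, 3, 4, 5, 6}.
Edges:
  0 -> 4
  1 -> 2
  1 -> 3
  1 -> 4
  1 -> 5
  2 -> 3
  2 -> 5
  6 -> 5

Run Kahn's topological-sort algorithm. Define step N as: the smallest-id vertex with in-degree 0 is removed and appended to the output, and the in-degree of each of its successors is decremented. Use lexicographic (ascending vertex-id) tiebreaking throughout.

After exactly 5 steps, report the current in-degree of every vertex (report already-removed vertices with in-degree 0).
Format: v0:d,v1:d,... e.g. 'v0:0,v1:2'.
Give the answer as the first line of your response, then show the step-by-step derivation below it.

v0:0,v1:0,v2:0,v3:0,v4:0,v5:1,v6:0

step 1: output 0; order=[0]; indeg=(0,0,1,2,1,3,0)
step 2: output 1; order=[0,1]; indeg=(0,0,0,1,0,2,0)
step 3: output 2; order=[0,1,2]; indeg=(0,0,0,0,0,1,0)
step 4: output 3; order=[0,1,2,3]; indeg=(0,0,0,0,0,1,0)
step 5: output 4; order=[0,1,2,3,4]; indeg=(0,0,0,0,0,1,0)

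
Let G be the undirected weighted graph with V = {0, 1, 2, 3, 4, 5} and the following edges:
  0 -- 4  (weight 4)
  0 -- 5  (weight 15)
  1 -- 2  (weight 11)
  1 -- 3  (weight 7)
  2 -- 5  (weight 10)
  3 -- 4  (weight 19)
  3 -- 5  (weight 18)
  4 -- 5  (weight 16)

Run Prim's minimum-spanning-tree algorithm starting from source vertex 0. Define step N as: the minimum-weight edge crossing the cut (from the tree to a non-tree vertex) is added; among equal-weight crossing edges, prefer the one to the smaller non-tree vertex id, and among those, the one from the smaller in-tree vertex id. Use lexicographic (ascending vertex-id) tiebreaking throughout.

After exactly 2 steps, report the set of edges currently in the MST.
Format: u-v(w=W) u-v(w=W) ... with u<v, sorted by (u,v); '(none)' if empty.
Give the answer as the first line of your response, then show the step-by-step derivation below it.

0-4(w=4) 0-5(w=15)

step 1: add edge 0-4 (w=4); MST = {0-4(w=4)}
step 2: add edge 0-5 (w=15); MST = {0-4(w=4) 0-5(w=15)}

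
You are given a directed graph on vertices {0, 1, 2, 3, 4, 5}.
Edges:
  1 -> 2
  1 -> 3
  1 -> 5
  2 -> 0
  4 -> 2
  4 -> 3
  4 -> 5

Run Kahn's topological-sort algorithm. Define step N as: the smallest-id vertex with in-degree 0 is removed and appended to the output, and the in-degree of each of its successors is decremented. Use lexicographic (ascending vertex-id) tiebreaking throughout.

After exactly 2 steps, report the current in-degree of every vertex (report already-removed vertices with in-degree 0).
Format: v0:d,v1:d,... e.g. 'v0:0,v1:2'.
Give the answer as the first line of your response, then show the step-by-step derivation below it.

v0:1,v1:0,v2:0,v3:0,v4:0,v5:0

step 1: output 1; order=[1]; indeg=(1,0,1,1,0,1)
step 2: output 4; order=[1,4]; indeg=(1,0,0,0,0,0)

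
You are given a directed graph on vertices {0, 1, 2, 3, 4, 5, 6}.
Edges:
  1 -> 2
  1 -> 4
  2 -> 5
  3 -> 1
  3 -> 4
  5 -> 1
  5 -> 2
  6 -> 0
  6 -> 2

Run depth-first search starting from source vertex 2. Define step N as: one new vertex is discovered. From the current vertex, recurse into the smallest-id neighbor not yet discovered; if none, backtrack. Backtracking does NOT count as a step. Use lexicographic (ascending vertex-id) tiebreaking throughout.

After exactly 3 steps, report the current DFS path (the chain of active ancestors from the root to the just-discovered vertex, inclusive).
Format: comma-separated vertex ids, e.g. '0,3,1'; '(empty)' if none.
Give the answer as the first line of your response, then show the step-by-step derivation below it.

2,5,1

step 1: discover 2; path=2; order=2
step 2: discover 5; path=2>5; order=2,5
step 3: discover 1; path=2>5>1; order=2,5,1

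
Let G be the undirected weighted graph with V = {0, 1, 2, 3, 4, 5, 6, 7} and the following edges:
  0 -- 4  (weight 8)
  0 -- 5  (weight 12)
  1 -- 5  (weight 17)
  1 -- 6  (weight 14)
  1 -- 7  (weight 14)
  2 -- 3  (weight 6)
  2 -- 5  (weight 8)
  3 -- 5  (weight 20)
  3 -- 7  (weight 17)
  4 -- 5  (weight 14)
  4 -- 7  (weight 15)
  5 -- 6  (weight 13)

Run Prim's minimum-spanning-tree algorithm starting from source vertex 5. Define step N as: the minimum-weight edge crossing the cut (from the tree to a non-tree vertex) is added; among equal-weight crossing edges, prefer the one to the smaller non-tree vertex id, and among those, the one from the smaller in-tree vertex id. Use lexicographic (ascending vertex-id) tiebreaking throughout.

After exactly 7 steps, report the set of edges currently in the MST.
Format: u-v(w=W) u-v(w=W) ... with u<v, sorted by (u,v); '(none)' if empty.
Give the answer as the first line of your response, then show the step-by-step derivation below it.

0-4(w=8) 0-5(w=12) 1-6(w=14) 1-7(w=14) 2-3(w=6) 2-5(w=8) 5-6(w=13)

step 1: add edge 2-5 (w=8); MST = {2-5(w=8)}
step 2: add edge 2-3 (w=6); MST = {2-3(w=6) 2-5(w=8)}
step 3: add edge 0-5 (w=12); MST = {0-5(w=12) 2-3(w=6) 2-5(w=8)}
step 4: add edge 0-4 (w=8); MST = {0-4(w=8) 0-5(w=12) 2-3(w=6) 2-5(w=8)}
step 5: add edge 5-6 (w=13); MST = {0-4(w=8) 0-5(w=12) 2-3(w=6) 2-5(w=8) 5-6(w=13)}
step 6: add edge 1-6 (w=14); MST = {0-4(w=8) 0-5(w=12) 1-6(w=14) 2-3(w=6) 2-5(w=8) 5-6(w=13)}
step 7: add edge 1-7 (w=14); MST = {0-4(w=8) 0-5(w=12) 1-6(w=14) 1-7(w=14) 2-3(w=6) 2-5(w=8) 5-6(w=13)}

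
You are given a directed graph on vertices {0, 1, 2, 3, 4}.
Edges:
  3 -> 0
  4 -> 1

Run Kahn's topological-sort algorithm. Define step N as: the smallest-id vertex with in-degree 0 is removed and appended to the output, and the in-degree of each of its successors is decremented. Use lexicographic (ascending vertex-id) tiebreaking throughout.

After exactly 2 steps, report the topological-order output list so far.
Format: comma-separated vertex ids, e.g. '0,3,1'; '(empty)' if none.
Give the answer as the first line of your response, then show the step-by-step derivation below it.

2,3

step 1: output 2; order=[2]; indeg=(1,1,0,0,0)
step 2: output 3; order=[2,3]; indeg=(0,1,0,0,0)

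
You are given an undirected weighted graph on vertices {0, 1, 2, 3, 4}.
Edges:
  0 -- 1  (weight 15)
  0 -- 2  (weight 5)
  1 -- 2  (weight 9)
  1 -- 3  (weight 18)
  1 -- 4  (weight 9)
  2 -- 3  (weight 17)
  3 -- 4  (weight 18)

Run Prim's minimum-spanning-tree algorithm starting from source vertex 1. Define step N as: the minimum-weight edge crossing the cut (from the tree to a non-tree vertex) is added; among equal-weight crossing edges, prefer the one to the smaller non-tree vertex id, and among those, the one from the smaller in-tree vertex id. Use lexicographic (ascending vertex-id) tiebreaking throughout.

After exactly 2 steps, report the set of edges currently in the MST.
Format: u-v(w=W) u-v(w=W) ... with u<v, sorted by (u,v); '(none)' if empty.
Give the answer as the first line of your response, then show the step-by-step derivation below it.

0-2(w=5) 1-2(w=9)

step 1: add edge 1-2 (w=9); MST = {1-2(w=9)}
step 2: add edge 0-2 (w=5); MST = {0-2(w=5) 1-2(w=9)}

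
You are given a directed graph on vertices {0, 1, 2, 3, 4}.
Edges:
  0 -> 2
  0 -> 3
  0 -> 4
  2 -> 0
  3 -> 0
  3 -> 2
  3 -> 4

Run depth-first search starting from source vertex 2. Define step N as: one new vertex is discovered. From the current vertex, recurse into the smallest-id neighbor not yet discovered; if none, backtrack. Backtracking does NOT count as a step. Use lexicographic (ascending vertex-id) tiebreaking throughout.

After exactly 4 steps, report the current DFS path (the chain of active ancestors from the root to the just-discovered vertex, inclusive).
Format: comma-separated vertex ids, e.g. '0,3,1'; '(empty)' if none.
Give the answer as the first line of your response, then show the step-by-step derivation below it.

2,0,3,4

step 1: discover 2; path=2; order=2
step 2: discover 0; path=2>0; order=2,0
step 3: discover 3; path=2>0>3; order=2,0,3
step 4: discover 4; path=2>0>3>4; order=2,0,3,4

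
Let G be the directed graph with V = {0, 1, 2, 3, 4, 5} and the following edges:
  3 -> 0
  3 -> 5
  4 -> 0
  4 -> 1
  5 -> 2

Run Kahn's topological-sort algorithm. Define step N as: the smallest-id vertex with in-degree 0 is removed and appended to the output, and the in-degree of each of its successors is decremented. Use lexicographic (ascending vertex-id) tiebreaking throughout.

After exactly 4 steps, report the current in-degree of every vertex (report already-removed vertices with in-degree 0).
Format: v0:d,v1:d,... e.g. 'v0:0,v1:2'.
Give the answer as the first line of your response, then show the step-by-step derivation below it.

v0:0,v1:0,v2:1,v3:0,v4:0,v5:0

step 1: output 3; order=[3]; indeg=(1,1,1,0,0,0)
step 2: output 4; order=[3,4]; indeg=(0,0,1,0,0,0)
step 3: output 0; order=[3,4,0]; indeg=(0,0,1,0,0,0)
step 4: output 1; order=[3,4,0,1]; indeg=(0,0,1,0,0,0)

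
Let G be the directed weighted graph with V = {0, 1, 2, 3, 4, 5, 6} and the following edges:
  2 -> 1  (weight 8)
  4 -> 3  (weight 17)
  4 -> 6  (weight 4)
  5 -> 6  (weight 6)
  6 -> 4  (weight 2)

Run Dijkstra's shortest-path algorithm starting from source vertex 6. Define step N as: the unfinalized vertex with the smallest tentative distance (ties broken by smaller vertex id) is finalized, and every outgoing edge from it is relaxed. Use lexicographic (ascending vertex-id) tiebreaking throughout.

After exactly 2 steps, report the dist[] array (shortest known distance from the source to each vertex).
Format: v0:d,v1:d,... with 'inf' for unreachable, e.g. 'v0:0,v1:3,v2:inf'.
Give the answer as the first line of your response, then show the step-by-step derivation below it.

v0:inf,v1:inf,v2:inf,v3:19,v4:2,v5:inf,v6:0

step 1: dist = v0:inf,v1:inf,v2:inf,v3:inf,v4:2,v5:inf,v6:0
step 2: dist = v0:inf,v1:inf,v2:inf,v3:19,v4:2,v5:inf,v6:0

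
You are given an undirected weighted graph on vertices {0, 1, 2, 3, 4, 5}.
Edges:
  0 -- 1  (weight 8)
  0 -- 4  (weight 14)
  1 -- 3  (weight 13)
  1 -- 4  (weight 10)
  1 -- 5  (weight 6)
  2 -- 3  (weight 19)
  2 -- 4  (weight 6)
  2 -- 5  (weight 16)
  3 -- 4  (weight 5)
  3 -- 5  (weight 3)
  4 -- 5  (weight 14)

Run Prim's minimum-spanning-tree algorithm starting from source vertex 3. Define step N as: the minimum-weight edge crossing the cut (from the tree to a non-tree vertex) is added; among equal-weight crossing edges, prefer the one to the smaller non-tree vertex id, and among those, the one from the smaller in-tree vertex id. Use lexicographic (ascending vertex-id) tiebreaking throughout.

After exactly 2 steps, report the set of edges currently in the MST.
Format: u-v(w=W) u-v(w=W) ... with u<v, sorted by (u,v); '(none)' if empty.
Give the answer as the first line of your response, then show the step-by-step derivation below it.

3-4(w=5) 3-5(w=3)

step 1: add edge 3-5 (w=3); MST = {3-5(w=3)}
step 2: add edge 3-4 (w=5); MST = {3-4(w=5) 3-5(w=3)}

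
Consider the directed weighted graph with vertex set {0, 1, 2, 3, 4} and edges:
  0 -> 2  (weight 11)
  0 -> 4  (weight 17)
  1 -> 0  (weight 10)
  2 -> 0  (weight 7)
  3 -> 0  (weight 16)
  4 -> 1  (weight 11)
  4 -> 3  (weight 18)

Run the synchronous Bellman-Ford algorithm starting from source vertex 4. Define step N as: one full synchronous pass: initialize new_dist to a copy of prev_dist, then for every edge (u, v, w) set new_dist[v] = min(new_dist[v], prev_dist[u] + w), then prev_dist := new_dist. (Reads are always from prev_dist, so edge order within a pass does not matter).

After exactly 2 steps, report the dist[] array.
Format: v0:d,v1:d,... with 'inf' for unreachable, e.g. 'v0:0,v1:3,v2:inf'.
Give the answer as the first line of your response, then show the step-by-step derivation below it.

v0:21,v1:11,v2:inf,v3:18,v4:0

step 1: dist = v0:inf,v1:11,v2:inf,v3:18,v4:0
step 2: dist = v0:21,v1:11,v2:inf,v3:18,v4:0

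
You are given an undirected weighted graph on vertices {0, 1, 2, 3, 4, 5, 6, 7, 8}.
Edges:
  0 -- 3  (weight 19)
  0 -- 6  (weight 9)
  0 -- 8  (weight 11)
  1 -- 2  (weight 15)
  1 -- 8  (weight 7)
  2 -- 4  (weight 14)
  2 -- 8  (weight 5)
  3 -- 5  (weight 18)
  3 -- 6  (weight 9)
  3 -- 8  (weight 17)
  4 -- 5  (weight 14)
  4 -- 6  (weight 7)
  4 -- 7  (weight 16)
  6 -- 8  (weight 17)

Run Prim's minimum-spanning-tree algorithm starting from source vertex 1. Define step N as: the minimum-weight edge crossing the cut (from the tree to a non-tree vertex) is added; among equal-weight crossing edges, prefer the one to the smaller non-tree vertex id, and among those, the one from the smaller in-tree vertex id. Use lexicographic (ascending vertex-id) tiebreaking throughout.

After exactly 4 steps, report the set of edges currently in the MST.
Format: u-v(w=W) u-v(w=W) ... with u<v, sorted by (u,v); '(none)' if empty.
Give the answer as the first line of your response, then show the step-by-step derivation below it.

0-6(w=9) 0-8(w=11) 1-8(w=7) 2-8(w=5)

step 1: add edge 1-8 (w=7); MST = {1-8(w=7)}
step 2: add edge 2-8 (w=5); MST = {1-8(w=7) 2-8(w=5)}
step 3: add edge 0-8 (w=11); MST = {0-8(w=11) 1-8(w=7) 2-8(w=5)}
step 4: add edge 0-6 (w=9); MST = {0-6(w=9) 0-8(w=11) 1-8(w=7) 2-8(w=5)}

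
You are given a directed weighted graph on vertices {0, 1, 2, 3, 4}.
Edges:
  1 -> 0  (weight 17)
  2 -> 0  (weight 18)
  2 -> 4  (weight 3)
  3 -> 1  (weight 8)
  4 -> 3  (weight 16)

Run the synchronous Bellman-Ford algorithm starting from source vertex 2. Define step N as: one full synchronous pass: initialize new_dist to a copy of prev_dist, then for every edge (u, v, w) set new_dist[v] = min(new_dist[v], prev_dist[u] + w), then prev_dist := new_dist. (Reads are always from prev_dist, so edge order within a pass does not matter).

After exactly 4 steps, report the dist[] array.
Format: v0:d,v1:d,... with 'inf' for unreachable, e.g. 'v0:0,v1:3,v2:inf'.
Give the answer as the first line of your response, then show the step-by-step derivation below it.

v0:18,v1:27,v2:0,v3:19,v4:3

step 1: dist = v0:18,v1:inf,v2:0,v3:inf,v4:3
step 2: dist = v0:18,v1:inf,v2:0,v3:19,v4:3
step 3: dist = v0:18,v1:27,v2:0,v3:19,v4:3
step 4: dist = v0:18,v1:27,v2:0,v3:19,v4:3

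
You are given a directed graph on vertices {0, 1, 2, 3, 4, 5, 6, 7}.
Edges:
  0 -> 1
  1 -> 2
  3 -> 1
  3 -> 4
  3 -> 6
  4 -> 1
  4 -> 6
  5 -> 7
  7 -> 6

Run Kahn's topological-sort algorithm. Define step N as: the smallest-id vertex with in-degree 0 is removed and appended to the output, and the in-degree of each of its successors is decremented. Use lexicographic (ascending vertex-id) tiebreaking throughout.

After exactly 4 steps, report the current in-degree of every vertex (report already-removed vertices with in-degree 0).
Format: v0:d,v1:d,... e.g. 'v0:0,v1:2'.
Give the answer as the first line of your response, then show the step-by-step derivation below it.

v0:0,v1:0,v2:0,v3:0,v4:0,v5:0,v6:1,v7:1

step 1: output 0; order=[0]; indeg=(0,2,1,0,1,0,3,1)
step 2: output 3; order=[0,3]; indeg=(0,1,1,0,0,0,2,1)
step 3: output 4; order=[0,3,4]; indeg=(0,0,1,0,0,0,1,1)
step 4: output 1; order=[0,3,4,1]; indeg=(0,0,0,0,0,0,1,1)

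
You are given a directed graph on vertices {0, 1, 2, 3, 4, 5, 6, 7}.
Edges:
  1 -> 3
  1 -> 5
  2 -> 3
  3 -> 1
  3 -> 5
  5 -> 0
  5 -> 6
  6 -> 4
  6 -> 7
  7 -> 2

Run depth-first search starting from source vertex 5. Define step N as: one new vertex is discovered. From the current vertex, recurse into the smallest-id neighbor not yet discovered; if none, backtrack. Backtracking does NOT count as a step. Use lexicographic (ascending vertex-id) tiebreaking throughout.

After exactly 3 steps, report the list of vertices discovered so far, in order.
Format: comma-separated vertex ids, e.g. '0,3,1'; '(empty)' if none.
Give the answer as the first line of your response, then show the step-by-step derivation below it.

5,0,6

step 1: discover 5; path=5; order=5
step 2: discover 0; path=5>0; order=5,0
step 3: discover 6; path=5>6; order=5,0,6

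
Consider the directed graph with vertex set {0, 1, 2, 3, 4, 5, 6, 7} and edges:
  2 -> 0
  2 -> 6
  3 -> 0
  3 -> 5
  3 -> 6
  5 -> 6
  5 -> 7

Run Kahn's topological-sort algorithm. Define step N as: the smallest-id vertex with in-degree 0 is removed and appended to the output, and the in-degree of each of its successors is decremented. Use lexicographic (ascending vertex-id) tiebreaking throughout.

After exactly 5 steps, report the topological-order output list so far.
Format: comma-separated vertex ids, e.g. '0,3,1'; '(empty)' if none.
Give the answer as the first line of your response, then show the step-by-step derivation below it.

1,2,3,0,4

step 1: output 1; order=[1]; indeg=(2,0,0,0,0,1,3,1)
step 2: output 2; order=[1,2]; indeg=(1,0,0,0,0,1,2,1)
step 3: output 3; order=[1,2,3]; indeg=(0,0,0,0,0,0,1,1)
step 4: output 0; order=[1,2,3,0]; indeg=(0,0,0,0,0,0,1,1)
step 5: output 4; order=[1,2,3,0,4]; indeg=(0,0,0,0,0,0,1,1)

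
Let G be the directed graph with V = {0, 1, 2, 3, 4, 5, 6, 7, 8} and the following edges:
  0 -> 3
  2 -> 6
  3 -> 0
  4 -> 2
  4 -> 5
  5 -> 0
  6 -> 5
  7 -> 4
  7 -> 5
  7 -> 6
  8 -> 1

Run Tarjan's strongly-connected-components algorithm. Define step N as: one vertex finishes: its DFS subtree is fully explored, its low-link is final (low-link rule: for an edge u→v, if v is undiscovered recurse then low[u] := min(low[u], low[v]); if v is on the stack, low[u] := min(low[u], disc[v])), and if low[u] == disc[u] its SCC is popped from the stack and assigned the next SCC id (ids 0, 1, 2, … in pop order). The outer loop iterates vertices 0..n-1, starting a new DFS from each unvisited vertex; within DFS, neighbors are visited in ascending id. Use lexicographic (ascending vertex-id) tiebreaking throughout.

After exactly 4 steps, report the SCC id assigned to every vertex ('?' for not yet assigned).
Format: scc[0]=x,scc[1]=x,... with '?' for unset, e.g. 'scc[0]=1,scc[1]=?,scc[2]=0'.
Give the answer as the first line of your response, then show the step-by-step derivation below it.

scc[0]=0,scc[1]=1,scc[2]=?,scc[3]=0,scc[4]=?,scc[5]=2,scc[6]=?,scc[7]=?,scc[8]=?

step 1: low=(low[0]=0,low[1]=?,low[2]=?,low[3]=0,low[4]=?,low[5]=?,low[6]=?,low[7]=?,low[8]=?); scc=(scc[0]=?,scc[1]=?,scc[2]=?,scc[3]=?,scc[4]=?,scc[5]=?,scc[6]=?,scc[7]=?,scc[8]=?)
step 2: low=(low[0]=0,low[1]=?,low[2]=?,low[3]=0,low[4]=?,low[5]=?,low[6]=?,low[7]=?,low[8]=?); scc=(scc[0]=0,scc[1]=?,scc[2]=?,scc[3]=0,scc[4]=?,scc[5]=?,scc[6]=?,scc[7]=?,scc[8]=?)
step 3: low=(low[0]=0,low[1]=2,low[2]=?,low[3]=0,low[4]=?,low[5]=?,low[6]=?,low[7]=?,low[8]=?); scc=(scc[0]=0,scc[1]=1,scc[2]=?,scc[3]=0,scc[4]=?,scc[5]=?,scc[6]=?,scc[7]=?,scc[8]=?)
step 4: low=(low[0]=0,low[1]=2,low[2]=3,low[3]=0,low[4]=?,low[5]=5,low[6]=4,low[7]=?,low[8]=?); scc=(scc[0]=0,scc[1]=1,scc[2]=?,scc[3]=0,scc[4]=?,scc[5]=2,scc[6]=?,scc[7]=?,scc[8]=?)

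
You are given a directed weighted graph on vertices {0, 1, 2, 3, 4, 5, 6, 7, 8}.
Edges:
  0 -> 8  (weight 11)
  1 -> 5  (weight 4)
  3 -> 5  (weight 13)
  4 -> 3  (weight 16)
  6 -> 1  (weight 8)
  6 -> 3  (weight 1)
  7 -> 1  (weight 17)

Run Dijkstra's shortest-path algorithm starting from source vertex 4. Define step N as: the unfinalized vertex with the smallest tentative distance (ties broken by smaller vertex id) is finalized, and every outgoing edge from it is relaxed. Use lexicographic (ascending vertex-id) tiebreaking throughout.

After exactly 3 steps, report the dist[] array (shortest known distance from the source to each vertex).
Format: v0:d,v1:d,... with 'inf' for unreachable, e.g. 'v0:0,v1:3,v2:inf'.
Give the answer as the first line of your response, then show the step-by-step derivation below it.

v0:inf,v1:inf,v2:inf,v3:16,v4:0,v5:29,v6:inf,v7:inf,v8:inf

step 1: dist = v0:inf,v1:inf,v2:inf,v3:16,v4:0,v5:inf,v6:inf,v7:inf,v8:inf
step 2: dist = v0:inf,v1:inf,v2:inf,v3:16,v4:0,v5:29,v6:inf,v7:inf,v8:inf
step 3: dist = v0:inf,v1:inf,v2:inf,v3:16,v4:0,v5:29,v6:inf,v7:inf,v8:inf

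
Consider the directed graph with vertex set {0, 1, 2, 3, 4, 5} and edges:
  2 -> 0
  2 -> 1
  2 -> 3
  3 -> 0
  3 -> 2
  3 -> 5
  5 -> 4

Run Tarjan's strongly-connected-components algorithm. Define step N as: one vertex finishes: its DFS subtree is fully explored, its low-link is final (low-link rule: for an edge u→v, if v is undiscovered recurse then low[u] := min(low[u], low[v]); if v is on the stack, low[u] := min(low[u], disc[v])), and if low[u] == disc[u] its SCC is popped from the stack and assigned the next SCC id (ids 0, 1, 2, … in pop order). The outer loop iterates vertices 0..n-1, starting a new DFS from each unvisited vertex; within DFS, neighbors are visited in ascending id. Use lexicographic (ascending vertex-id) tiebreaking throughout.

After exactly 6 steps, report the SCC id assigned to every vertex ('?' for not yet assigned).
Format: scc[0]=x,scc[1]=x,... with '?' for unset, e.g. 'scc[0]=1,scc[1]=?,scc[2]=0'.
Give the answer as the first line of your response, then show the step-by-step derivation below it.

scc[0]=0,scc[1]=1,scc[2]=4,scc[3]=4,scc[4]=2,scc[5]=3

step 1: low=(low[0]=0,low[1]=?,low[2]=?,low[3]=?,low[4]=?,low[5]=?); scc=(scc[0]=0,scc[1]=?,scc[2]=?,scc[3]=?,scc[4]=?,scc[5]=?)
step 2: low=(low[0]=0,low[1]=1,low[2]=?,low[3]=?,low[4]=?,low[5]=?); scc=(scc[0]=0,scc[1]=1,scc[2]=?,scc[3]=?,scc[4]=?,scc[5]=?)
step 3: low=(low[0]=0,low[1]=1,low[2]=2,low[3]=2,low[4]=5,low[5]=4); scc=(scc[0]=0,scc[1]=1,scc[2]=?,scc[3]=?,scc[4]=2,scc[5]=?)
step 4: low=(low[0]=0,low[1]=1,low[2]=2,low[3]=2,low[4]=5,low[5]=4); scc=(scc[0]=0,scc[1]=1,scc[2]=?,scc[3]=?,scc[4]=2,scc[5]=3)
step 5: low=(low[0]=0,low[1]=1,low[2]=2,low[3]=2,low[4]=5,low[5]=4); scc=(scc[0]=0,scc[1]=1,scc[2]=?,scc[3]=?,scc[4]=2,scc[5]=3)
step 6: low=(low[0]=0,low[1]=1,low[2]=2,low[3]=2,low[4]=5,low[5]=4); scc=(scc[0]=0,scc[1]=1,scc[2]=4,scc[3]=4,scc[4]=2,scc[5]=3)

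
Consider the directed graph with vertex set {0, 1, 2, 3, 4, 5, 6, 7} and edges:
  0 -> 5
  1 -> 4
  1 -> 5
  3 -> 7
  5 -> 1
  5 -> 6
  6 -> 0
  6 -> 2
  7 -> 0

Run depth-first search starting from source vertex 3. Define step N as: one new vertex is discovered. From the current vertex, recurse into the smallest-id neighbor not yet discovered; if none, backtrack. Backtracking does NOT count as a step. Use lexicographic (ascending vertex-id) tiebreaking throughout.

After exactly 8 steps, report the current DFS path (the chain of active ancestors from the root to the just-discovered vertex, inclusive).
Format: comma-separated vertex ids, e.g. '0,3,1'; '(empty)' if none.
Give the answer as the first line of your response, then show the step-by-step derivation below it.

3,7,0,5,6,2

step 1: discover 3; path=3; order=3
step 2: discover 7; path=3>7; order=3,7
step 3: discover 0; path=3>7>0; order=3,7,0
step 4: discover 5; path=3>7>0>5; order=3,7,0,5
step 5: discover 1; path=3>7>0>5>1; order=3,7,0,5,1
step 6: discover 4; path=3>7>0>5>1>4; order=3,7,0,5,1,4
step 7: discover 6; path=3>7>0>5>6; order=3,7,0,5,1,4,6
step 8: discover 2; path=3>7>0>5>6>2; order=3,7,0,5,1,4,6,2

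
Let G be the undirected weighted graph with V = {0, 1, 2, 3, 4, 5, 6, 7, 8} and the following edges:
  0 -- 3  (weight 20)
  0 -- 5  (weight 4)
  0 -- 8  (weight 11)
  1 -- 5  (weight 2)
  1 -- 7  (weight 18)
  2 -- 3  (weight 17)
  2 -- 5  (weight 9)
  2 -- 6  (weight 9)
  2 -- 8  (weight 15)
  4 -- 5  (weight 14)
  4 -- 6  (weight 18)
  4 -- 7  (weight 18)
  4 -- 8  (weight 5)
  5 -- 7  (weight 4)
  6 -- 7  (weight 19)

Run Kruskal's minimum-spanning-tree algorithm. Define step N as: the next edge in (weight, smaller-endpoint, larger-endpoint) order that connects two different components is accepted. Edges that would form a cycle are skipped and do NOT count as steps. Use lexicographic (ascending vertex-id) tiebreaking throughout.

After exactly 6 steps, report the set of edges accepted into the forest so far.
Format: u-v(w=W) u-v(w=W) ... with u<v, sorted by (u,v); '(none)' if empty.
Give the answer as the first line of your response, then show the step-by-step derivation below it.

0-5(w=4) 1-5(w=2) 2-5(w=9) 2-6(w=9) 4-8(w=5) 5-7(w=4)

step 1: add edge 1-5 (w=2); MST = {1-5(w=2)}
step 2: add edge 0-5 (w=4); MST = {0-5(w=4) 1-5(w=2)}
step 3: add edge 5-7 (w=4); MST = {0-5(w=4) 1-5(w=2) 5-7(w=4)}
step 4: add edge 4-8 (w=5); MST = {0-5(w=4) 1-5(w=2) 4-8(w=5) 5-7(w=4)}
step 5: add edge 2-5 (w=9); MST = {0-5(w=4) 1-5(w=2) 2-5(w=9) 4-8(w=5) 5-7(w=4)}
step 6: add edge 2-6 (w=9); MST = {0-5(w=4) 1-5(w=2) 2-5(w=9) 2-6(w=9) 4-8(w=5) 5-7(w=4)}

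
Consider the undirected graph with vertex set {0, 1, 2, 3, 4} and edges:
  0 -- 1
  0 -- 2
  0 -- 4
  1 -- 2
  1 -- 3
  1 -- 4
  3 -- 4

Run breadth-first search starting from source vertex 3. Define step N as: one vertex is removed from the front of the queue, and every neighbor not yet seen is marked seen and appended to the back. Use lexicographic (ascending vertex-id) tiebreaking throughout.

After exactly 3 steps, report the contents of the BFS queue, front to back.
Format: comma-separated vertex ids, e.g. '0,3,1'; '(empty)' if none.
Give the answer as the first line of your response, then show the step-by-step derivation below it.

0,2

step 1: dequeue 3; queue=[1,4]; order=3
step 2: dequeue 1; queue=[4,0,2]; order=3,1
step 3: dequeue 4; queue=[0,2]; order=3,1,4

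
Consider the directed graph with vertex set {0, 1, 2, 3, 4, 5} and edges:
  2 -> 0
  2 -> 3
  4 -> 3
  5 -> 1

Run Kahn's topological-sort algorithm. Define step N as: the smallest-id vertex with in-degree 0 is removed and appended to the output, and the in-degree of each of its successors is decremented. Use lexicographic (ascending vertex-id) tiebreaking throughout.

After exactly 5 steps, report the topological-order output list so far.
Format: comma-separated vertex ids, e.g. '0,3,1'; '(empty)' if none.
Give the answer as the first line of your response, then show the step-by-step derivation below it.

2,0,4,3,5

step 1: output 2; order=[2]; indeg=(0,1,0,1,0,0)
step 2: output 0; order=[2,0]; indeg=(0,1,0,1,0,0)
step 3: output 4; order=[2,0,4]; indeg=(0,1,0,0,0,0)
step 4: output 3; order=[2,0,4,3]; indeg=(0,1,0,0,0,0)
step 5: output 5; order=[2,0,4,3,5]; indeg=(0,0,0,0,0,0)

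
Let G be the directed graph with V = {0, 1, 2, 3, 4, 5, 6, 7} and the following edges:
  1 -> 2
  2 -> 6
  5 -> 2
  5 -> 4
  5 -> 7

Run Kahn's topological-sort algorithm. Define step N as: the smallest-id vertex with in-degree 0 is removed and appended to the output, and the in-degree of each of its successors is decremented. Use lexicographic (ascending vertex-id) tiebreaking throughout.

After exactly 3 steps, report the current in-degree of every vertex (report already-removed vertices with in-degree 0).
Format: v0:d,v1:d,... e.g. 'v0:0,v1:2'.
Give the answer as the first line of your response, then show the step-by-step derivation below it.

v0:0,v1:0,v2:1,v3:0,v4:1,v5:0,v6:1,v7:1

step 1: output 0; order=[0]; indeg=(0,0,2,0,1,0,1,1)
step 2: output 1; order=[0,1]; indeg=(0,0,1,0,1,0,1,1)
step 3: output 3; order=[0,1,3]; indeg=(0,0,1,0,1,0,1,1)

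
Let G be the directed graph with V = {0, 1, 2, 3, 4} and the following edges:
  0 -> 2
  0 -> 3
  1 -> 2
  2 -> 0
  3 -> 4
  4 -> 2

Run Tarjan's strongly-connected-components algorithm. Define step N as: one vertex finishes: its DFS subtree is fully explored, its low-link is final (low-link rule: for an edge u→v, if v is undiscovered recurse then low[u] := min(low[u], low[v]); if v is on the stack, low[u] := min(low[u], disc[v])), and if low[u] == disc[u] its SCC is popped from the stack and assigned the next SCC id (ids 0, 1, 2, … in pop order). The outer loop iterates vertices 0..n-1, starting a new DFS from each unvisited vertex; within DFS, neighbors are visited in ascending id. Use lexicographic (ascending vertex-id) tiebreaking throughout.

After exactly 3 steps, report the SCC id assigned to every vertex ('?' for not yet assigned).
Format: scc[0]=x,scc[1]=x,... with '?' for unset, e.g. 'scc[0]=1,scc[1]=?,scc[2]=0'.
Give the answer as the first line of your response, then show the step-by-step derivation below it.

scc[0]=?,scc[1]=?,scc[2]=?,scc[3]=?,scc[4]=?

step 1: low=(low[0]=0,low[1]=?,low[2]=0,low[3]=?,low[4]=?); scc=(scc[0]=?,scc[1]=?,scc[2]=?,scc[3]=?,scc[4]=?)
step 2: low=(low[0]=0,low[1]=?,low[2]=0,low[3]=2,low[4]=1); scc=(scc[0]=?,scc[1]=?,scc[2]=?,scc[3]=?,scc[4]=?)
step 3: low=(low[0]=0,low[1]=?,low[2]=0,low[3]=1,low[4]=1); scc=(scc[0]=?,scc[1]=?,scc[2]=?,scc[3]=?,scc[4]=?)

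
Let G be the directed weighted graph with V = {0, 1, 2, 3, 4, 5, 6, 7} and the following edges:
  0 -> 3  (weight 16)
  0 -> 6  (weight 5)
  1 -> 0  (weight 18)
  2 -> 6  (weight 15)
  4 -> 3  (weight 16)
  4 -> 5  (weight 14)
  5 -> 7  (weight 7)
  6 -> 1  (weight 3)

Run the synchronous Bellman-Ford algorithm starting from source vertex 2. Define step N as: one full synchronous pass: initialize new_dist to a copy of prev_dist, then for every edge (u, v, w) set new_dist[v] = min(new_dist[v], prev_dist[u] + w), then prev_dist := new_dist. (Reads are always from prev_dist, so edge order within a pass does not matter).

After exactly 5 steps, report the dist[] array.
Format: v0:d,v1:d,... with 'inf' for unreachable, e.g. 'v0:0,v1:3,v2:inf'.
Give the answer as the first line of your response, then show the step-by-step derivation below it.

v0:36,v1:18,v2:0,v3:52,v4:inf,v5:inf,v6:15,v7:inf

step 1: dist = v0:inf,v1:inf,v2:0,v3:inf,v4:inf,v5:inf,v6:15,v7:inf
step 2: dist = v0:inf,v1:18,v2:0,v3:inf,v4:inf,v5:inf,v6:15,v7:inf
step 3: dist = v0:36,v1:18,v2:0,v3:inf,v4:inf,v5:inf,v6:15,v7:inf
step 4: dist = v0:36,v1:18,v2:0,v3:52,v4:inf,v5:inf,v6:15,v7:inf
step 5: dist = v0:36,v1:18,v2:0,v3:52,v4:inf,v5:inf,v6:15,v7:inf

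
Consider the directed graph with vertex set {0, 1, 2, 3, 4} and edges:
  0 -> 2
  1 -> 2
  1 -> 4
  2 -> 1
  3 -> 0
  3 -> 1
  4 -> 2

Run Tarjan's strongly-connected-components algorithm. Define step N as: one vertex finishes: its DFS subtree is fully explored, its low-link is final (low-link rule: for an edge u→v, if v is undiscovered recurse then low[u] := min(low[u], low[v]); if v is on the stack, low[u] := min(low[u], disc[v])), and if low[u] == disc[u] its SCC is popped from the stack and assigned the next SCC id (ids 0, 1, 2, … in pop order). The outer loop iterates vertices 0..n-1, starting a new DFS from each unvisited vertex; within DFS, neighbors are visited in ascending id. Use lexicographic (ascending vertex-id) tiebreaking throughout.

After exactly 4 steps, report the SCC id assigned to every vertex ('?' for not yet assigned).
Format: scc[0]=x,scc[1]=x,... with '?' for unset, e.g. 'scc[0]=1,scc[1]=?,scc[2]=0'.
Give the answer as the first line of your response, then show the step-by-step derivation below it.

scc[0]=1,scc[1]=0,scc[2]=0,scc[3]=?,scc[4]=0

step 1: low=(low[0]=0,low[1]=1,low[2]=1,low[3]=?,low[4]=1); scc=(scc[0]=?,scc[1]=?,scc[2]=?,scc[3]=?,scc[4]=?)
step 2: low=(low[0]=0,low[1]=1,low[2]=1,low[3]=?,low[4]=1); scc=(scc[0]=?,scc[1]=?,scc[2]=?,scc[3]=?,scc[4]=?)
step 3: low=(low[0]=0,low[1]=1,low[2]=1,low[3]=?,low[4]=1); scc=(scc[0]=?,scc[1]=0,scc[2]=0,scc[3]=?,scc[4]=0)
step 4: low=(low[0]=0,low[1]=1,low[2]=1,low[3]=?,low[4]=1); scc=(scc[0]=1,scc[1]=0,scc[2]=0,scc[3]=?,scc[4]=0)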